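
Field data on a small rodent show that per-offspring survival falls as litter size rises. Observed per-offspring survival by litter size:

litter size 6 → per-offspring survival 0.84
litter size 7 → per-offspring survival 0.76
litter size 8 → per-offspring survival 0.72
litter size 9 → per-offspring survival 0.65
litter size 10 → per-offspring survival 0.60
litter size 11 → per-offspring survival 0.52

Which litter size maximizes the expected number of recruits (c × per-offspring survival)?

Expected recruits = c × s(c):
  c=6: 6 × 0.84 = 5.040
  c=7: 7 × 0.76 = 5.320
  c=8: 8 × 0.72 = 5.760
  c=9: 9 × 0.65 = 5.850
  c=10: 10 × 0.60 = 6.000
  c=11: 11 × 0.52 = 5.720
Maximum at c = 10 (6.000 recruits).

10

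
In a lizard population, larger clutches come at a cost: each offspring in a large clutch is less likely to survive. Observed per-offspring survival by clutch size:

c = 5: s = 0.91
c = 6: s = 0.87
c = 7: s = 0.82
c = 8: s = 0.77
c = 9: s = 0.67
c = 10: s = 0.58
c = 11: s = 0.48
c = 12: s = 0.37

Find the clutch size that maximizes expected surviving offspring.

8

Expected surviving offspring = c × s(c):
  c=5: 5 × 0.91 = 4.550
  c=6: 6 × 0.87 = 5.220
  c=7: 7 × 0.82 = 5.740
  c=8: 8 × 0.77 = 6.160
  c=9: 9 × 0.67 = 6.030
  c=10: 10 × 0.58 = 5.800
  c=11: 11 × 0.48 = 5.280
  c=12: 12 × 0.37 = 4.440
Maximum at c = 8 (6.160 surviving offspring).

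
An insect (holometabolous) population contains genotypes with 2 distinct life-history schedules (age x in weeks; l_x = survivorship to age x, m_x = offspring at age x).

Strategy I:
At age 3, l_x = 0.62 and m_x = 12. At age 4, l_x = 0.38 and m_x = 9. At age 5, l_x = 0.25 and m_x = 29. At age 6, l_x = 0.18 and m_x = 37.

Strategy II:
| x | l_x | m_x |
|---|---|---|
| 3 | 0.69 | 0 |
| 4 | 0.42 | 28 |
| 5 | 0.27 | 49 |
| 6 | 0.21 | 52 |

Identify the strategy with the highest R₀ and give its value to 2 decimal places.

35.91

Strategy I: R₀ = 0.62×12 + 0.38×9 + 0.25×29 + 0.18×37 = 24.7700
Strategy II: R₀ = 0.69×0 + 0.42×28 + 0.27×49 + 0.21×52 = 35.9100
Highest R₀: strategy II with 35.9100.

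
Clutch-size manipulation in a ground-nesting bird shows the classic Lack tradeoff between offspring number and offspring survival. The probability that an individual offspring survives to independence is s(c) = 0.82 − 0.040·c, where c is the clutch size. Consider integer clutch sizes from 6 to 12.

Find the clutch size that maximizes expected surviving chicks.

Expected surviving chicks = c × s(c):
  c=6: 6 × 0.580 = 3.480
  c=7: 7 × 0.540 = 3.780
  c=8: 8 × 0.500 = 4.000
  c=9: 9 × 0.460 = 4.140
  c=10: 10 × 0.420 = 4.200
  c=11: 11 × 0.380 = 4.180
  c=12: 12 × 0.340 = 4.080
Maximum at c = 10 (4.200 surviving chicks).

10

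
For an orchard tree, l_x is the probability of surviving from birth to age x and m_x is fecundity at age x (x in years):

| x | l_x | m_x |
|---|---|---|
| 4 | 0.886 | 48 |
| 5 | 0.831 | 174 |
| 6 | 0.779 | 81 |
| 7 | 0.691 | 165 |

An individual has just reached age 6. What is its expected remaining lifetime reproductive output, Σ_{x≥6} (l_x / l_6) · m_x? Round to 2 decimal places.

227.36

l_6 = 0.779. Conditional survival from age 6 to x is l_x / l_6.
  x=6: (0.779/0.779) × 81 = 81.0000
  x=7: (0.691/0.779) × 165 = 146.3607
Sum = 81.0000 + 146.3607 = 227.3607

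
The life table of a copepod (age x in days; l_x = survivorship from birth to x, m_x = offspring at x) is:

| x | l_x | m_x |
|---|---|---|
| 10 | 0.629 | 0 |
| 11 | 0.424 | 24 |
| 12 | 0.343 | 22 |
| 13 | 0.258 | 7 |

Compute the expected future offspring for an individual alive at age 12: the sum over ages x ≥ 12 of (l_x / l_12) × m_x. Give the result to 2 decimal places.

l_12 = 0.343. Conditional survival from age 12 to x is l_x / l_12.
  x=12: (0.343/0.343) × 22 = 22.0000
  x=13: (0.258/0.343) × 7 = 5.2653
Sum = 22.0000 + 5.2653 = 27.2653

27.27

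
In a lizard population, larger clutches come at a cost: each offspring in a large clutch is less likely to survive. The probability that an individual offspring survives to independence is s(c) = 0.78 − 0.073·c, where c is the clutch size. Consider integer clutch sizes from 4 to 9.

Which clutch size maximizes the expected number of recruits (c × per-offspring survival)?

5

Expected recruits = c × s(c):
  c=4: 4 × 0.488 = 1.952
  c=5: 5 × 0.415 = 2.075
  c=6: 6 × 0.342 = 2.052
  c=7: 7 × 0.269 = 1.883
  c=8: 8 × 0.196 = 1.568
  c=9: 9 × 0.123 = 1.107
Maximum at c = 5 (2.075 recruits).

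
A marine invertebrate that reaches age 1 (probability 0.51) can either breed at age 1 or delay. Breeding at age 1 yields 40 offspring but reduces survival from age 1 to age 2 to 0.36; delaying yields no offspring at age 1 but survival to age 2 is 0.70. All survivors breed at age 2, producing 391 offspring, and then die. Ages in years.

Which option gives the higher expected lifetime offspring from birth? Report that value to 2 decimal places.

139.59

breed at age 1: R₀ = 0.51 × (40 + 0.36 × 391) = 0.51 × 180.7600 = 92.1876
delay to age 2: R₀ = 0.51 × (0.70 × 391) = 0.51 × 273.7000 = 139.5870
Higher: delay to age 2 (139.5870).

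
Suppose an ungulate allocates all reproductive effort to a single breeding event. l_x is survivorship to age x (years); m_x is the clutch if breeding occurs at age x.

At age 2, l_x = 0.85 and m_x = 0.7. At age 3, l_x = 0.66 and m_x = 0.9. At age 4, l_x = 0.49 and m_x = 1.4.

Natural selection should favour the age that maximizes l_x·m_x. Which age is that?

4

Expected offspring if breeding at age x = l_x × m_x:
  age 2: 0.85 × 0.7 = 0.595
  age 3: 0.66 × 0.9 = 0.594
  age 4: 0.49 × 1.4 = 0.686
Maximum at age 4 (0.686).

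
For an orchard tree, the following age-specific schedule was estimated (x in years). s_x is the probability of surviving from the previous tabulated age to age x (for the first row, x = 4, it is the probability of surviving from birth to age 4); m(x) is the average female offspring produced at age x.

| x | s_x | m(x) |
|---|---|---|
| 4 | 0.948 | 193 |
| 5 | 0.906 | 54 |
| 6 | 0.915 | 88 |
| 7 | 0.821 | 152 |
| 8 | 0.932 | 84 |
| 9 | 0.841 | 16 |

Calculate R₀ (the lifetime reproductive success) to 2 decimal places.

Survivorship from birth: l_x = s_4·s_5·…·s_x.
  l_4 = 0.94800
  l_5 = 0.85889
  l_6 = 0.78588
  l_7 = 0.64521
  l_8 = 0.60134
  l_9 = 0.50572
R₀ = Σ l_x m(x):
  age 4: 0.94800 × 193 = 182.9640
  age 5: 0.85889 × 54 = 46.3801
  age 6: 0.78588 × 88 = 69.1574
  age 7: 0.64521 × 152 = 98.0719
  age 8: 0.60134 × 84 = 50.5126
  age 9: 0.50572 × 16 = 8.0915
R₀ = 182.9640 + 46.3801 + 69.1574 + 98.0719 + 50.5126 + 8.0915 = 455.1775

455.18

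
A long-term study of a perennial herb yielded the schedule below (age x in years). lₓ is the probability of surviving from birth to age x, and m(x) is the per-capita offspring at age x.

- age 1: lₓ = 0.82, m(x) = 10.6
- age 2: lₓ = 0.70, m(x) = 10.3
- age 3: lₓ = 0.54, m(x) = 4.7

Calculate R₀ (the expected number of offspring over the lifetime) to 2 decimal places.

R₀ = Σ lₓ m(x):
  age 1: 0.82 × 10.6 = 8.6920
  age 2: 0.70 × 10.3 = 7.2100
  age 3: 0.54 × 4.7 = 2.5380
R₀ = 8.6920 + 7.2100 + 2.5380 = 18.4400

18.44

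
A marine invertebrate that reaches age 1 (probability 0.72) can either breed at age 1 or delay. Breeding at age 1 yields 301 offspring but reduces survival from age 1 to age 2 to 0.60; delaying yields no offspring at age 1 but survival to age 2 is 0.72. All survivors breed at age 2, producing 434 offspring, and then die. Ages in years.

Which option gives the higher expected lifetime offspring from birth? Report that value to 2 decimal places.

breed at age 1: R₀ = 0.72 × (301 + 0.60 × 434) = 0.72 × 561.4000 = 404.2080
delay to age 2: R₀ = 0.72 × (0.72 × 434) = 0.72 × 312.4800 = 224.9856
Higher: breed at age 1 (404.2080).

404.21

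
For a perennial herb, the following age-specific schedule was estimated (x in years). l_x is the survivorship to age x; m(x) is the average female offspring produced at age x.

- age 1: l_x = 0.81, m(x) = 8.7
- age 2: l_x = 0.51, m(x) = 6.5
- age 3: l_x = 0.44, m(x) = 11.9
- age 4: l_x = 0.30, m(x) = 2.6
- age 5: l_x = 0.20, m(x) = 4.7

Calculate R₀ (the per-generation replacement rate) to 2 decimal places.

17.32

R₀ = Σ l_x m(x):
  age 1: 0.81 × 8.7 = 7.0470
  age 2: 0.51 × 6.5 = 3.3150
  age 3: 0.44 × 11.9 = 5.2360
  age 4: 0.30 × 2.6 = 0.7800
  age 5: 0.20 × 4.7 = 0.9400
R₀ = 7.0470 + 3.3150 + 5.2360 + 0.7800 + 0.9400 = 17.3180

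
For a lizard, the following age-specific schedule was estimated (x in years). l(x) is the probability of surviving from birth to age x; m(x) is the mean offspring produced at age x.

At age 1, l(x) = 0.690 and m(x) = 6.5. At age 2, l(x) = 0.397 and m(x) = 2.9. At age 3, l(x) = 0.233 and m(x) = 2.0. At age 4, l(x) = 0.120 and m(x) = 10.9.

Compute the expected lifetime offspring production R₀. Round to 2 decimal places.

R₀ = Σ l(x) m(x):
  age 1: 0.690 × 6.5 = 4.4850
  age 2: 0.397 × 2.9 = 1.1513
  age 3: 0.233 × 2.0 = 0.4660
  age 4: 0.120 × 10.9 = 1.3080
R₀ = 4.4850 + 1.1513 + 0.4660 + 1.3080 = 7.4103

7.41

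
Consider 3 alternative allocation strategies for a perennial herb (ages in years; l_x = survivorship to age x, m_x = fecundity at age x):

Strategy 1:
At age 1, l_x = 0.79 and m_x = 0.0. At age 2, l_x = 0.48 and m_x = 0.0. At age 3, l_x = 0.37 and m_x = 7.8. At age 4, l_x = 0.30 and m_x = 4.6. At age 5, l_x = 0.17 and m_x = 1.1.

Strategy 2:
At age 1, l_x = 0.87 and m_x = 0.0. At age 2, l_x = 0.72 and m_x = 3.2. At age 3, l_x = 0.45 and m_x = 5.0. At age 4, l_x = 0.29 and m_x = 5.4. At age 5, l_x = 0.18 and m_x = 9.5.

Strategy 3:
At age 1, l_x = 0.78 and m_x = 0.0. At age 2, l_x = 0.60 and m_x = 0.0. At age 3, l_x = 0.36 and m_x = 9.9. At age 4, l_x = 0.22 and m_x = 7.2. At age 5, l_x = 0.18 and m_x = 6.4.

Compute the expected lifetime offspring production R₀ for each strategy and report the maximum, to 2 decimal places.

7.83

Strategy 1: R₀ = 0.79×0.0 + 0.48×0.0 + 0.37×7.8 + 0.30×4.6 + 0.17×1.1 = 4.4530
Strategy 2: R₀ = 0.87×0.0 + 0.72×3.2 + 0.45×5.0 + 0.29×5.4 + 0.18×9.5 = 7.8300
Strategy 3: R₀ = 0.78×0.0 + 0.60×0.0 + 0.36×9.9 + 0.22×7.2 + 0.18×6.4 = 6.3000
Highest R₀: strategy 2 with 7.8300.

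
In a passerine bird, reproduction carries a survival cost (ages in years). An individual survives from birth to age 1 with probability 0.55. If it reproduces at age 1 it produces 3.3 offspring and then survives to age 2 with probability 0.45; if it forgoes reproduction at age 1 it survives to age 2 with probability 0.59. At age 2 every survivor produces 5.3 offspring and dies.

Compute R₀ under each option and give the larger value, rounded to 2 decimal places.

breed at age 1: R₀ = 0.55 × (3.3 + 0.45 × 5.3) = 0.55 × 5.6850 = 3.1267
delay to age 2: R₀ = 0.55 × (0.59 × 5.3) = 0.55 × 3.1270 = 1.7199
Higher: breed at age 1 (3.1267).

3.13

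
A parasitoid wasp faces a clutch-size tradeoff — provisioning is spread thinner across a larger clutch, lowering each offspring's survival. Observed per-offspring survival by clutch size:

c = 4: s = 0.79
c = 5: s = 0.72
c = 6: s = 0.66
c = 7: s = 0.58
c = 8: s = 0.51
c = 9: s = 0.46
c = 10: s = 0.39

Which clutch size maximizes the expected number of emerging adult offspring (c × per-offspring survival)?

9

Expected emerging adult offspring = c × s(c):
  c=4: 4 × 0.79 = 3.160
  c=5: 5 × 0.72 = 3.600
  c=6: 6 × 0.66 = 3.960
  c=7: 7 × 0.58 = 4.060
  c=8: 8 × 0.51 = 4.080
  c=9: 9 × 0.46 = 4.140
  c=10: 10 × 0.39 = 3.900
Maximum at c = 9 (4.140 emerging adult offspring).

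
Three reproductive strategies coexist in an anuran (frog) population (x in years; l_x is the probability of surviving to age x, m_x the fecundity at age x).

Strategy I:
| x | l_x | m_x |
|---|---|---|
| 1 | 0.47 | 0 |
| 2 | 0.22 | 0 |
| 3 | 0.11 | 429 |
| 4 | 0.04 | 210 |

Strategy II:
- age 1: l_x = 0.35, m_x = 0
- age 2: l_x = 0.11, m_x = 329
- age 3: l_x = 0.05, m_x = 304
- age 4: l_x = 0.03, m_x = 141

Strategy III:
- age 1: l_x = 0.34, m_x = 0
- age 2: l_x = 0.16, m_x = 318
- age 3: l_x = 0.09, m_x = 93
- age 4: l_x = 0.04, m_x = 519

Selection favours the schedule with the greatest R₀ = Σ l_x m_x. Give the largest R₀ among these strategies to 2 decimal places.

80.01

Strategy I: R₀ = 0.47×0 + 0.22×0 + 0.11×429 + 0.04×210 = 55.5900
Strategy II: R₀ = 0.35×0 + 0.11×329 + 0.05×304 + 0.03×141 = 55.6200
Strategy III: R₀ = 0.34×0 + 0.16×318 + 0.09×93 + 0.04×519 = 80.0100
Highest R₀: strategy III with 80.0100.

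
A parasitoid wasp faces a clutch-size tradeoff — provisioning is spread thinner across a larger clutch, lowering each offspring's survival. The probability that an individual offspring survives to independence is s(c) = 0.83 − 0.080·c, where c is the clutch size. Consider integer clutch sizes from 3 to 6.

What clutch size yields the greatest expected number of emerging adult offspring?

Expected emerging adult offspring = c × s(c):
  c=3: 3 × 0.590 = 1.770
  c=4: 4 × 0.510 = 2.040
  c=5: 5 × 0.430 = 2.150
  c=6: 6 × 0.350 = 2.100
Maximum at c = 5 (2.150 emerging adult offspring).

5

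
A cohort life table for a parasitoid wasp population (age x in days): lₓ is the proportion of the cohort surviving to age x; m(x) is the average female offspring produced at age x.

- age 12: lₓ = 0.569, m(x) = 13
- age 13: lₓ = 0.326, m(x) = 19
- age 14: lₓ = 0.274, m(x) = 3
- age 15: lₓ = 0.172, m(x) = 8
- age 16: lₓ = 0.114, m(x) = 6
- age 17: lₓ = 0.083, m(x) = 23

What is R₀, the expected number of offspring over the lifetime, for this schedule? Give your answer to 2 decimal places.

18.38

R₀ = Σ lₓ m(x):
  age 12: 0.569 × 13 = 7.3970
  age 13: 0.326 × 19 = 6.1940
  age 14: 0.274 × 3 = 0.8220
  age 15: 0.172 × 8 = 1.3760
  age 16: 0.114 × 6 = 0.6840
  age 17: 0.083 × 23 = 1.9090
R₀ = 7.3970 + 6.1940 + 0.8220 + 1.3760 + 0.6840 + 1.9090 = 18.3820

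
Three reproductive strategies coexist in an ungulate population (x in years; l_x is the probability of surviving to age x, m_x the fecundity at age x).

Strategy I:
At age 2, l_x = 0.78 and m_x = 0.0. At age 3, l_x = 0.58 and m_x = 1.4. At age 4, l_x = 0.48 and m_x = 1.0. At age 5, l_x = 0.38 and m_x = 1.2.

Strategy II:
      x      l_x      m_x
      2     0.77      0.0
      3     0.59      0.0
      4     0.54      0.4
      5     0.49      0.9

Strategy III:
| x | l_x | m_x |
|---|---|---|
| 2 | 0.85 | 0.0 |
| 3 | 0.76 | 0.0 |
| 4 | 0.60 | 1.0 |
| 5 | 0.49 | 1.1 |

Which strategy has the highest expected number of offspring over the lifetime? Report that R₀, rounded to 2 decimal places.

1.75

Strategy I: R₀ = 0.78×0.0 + 0.58×1.4 + 0.48×1.0 + 0.38×1.2 = 1.7480
Strategy II: R₀ = 0.77×0.0 + 0.59×0.0 + 0.54×0.4 + 0.49×0.9 = 0.6570
Strategy III: R₀ = 0.85×0.0 + 0.76×0.0 + 0.60×1.0 + 0.49×1.1 = 1.1390
Highest R₀: strategy I with 1.7480.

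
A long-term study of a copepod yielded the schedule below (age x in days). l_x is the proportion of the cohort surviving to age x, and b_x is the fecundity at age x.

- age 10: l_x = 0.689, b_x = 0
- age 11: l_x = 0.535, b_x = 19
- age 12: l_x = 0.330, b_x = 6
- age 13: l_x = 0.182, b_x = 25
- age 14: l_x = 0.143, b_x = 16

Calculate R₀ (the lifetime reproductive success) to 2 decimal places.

18.98

R₀ = Σ l_x b_x:
  age 10: 0.689 × 0 = 0.0000
  age 11: 0.535 × 19 = 10.1650
  age 12: 0.330 × 6 = 1.9800
  age 13: 0.182 × 25 = 4.5500
  age 14: 0.143 × 16 = 2.2880
R₀ = 0.0000 + 10.1650 + 1.9800 + 4.5500 + 2.2880 = 18.9830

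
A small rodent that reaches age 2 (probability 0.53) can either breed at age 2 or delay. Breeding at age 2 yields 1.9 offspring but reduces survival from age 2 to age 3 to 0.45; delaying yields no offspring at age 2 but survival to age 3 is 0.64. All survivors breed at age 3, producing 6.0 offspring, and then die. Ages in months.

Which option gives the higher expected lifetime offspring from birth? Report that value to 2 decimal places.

2.44

breed at age 2: R₀ = 0.53 × (1.9 + 0.45 × 6.0) = 0.53 × 4.6000 = 2.4380
delay to age 3: R₀ = 0.53 × (0.64 × 6.0) = 0.53 × 3.8400 = 2.0352
Higher: breed at age 2 (2.4380).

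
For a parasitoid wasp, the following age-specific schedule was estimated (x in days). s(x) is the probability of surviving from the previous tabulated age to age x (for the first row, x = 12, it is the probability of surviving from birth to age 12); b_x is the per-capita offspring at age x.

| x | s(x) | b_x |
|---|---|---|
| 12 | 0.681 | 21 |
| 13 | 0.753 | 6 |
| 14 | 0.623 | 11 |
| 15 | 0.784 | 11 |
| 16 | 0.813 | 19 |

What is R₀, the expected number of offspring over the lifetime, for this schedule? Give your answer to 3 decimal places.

Survivorship from birth: l_x = s_12·s_13·…·s_x.
  l_12 = 0.68100
  l_13 = 0.51279
  l_14 = 0.31947
  l_15 = 0.25046
  l_16 = 0.20363
R₀ = Σ l_x b_x:
  age 12: 0.68100 × 21 = 14.3010
  age 13: 0.51279 × 6 = 3.0767
  age 14: 0.31947 × 11 = 3.5142
  age 15: 0.25046 × 11 = 2.7551
  age 16: 0.20363 × 19 = 3.8690
R₀ = 14.3010 + 3.0767 + 3.5142 + 2.7551 + 3.8690 = 27.5159

27.516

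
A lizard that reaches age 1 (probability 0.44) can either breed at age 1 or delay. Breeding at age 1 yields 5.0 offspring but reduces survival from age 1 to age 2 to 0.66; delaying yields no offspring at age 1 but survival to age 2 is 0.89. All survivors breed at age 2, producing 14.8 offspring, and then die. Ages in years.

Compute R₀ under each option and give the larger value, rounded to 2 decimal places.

6.50

breed at age 1: R₀ = 0.44 × (5.0 + 0.66 × 14.8) = 0.44 × 14.7680 = 6.4979
delay to age 2: R₀ = 0.44 × (0.89 × 14.8) = 0.44 × 13.1720 = 5.7957
Higher: breed at age 1 (6.4979).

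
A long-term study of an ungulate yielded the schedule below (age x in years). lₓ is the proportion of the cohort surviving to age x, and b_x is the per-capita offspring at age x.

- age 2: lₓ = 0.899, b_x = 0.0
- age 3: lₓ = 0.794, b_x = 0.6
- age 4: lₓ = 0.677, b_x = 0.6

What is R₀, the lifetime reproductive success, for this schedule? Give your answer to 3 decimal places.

0.883

R₀ = Σ lₓ b_x:
  age 2: 0.899 × 0.0 = 0.0000
  age 3: 0.794 × 0.6 = 0.4764
  age 4: 0.677 × 0.6 = 0.4062
R₀ = 0.0000 + 0.4764 + 0.4062 = 0.8826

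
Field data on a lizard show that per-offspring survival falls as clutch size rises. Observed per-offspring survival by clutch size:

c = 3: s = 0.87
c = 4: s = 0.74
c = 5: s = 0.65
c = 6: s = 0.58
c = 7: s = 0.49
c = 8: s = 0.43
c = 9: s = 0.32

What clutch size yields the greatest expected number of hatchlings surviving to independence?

6

Expected hatchlings surviving to independence = c × s(c):
  c=3: 3 × 0.87 = 2.610
  c=4: 4 × 0.74 = 2.960
  c=5: 5 × 0.65 = 3.250
  c=6: 6 × 0.58 = 3.480
  c=7: 7 × 0.49 = 3.430
  c=8: 8 × 0.43 = 3.440
  c=9: 9 × 0.32 = 2.880
Maximum at c = 6 (3.480 hatchlings surviving to independence).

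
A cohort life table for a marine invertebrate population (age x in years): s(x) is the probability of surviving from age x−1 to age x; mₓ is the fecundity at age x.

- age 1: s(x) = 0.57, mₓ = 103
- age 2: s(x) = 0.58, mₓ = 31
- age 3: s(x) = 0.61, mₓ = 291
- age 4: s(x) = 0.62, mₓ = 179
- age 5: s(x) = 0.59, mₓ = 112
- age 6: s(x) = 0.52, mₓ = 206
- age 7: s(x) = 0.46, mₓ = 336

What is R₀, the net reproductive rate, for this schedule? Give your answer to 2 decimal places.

Survivorship from birth: l_x = s_1·s_2·…·s_x.
  l_1 = 0.57000
  l_2 = 0.33060
  l_3 = 0.20167
  l_4 = 0.12503
  l_5 = 0.07377
  l_6 = 0.03836
  l_7 = 0.01765
R₀ = Σ l_x mₓ:
  age 1: 0.57000 × 103 = 58.7100
  age 2: 0.33060 × 31 = 10.2486
  age 3: 0.20167 × 291 = 58.6860
  age 4: 0.12503 × 179 = 22.3804
  age 5: 0.07377 × 112 = 8.2622
  age 6: 0.03836 × 206 = 7.9022
  age 7: 0.01765 × 336 = 5.9304
R₀ = 58.7100 + 10.2486 + 58.6860 + 22.3804 + 8.2622 + 7.9022 + 5.9304 = 172.1197

172.12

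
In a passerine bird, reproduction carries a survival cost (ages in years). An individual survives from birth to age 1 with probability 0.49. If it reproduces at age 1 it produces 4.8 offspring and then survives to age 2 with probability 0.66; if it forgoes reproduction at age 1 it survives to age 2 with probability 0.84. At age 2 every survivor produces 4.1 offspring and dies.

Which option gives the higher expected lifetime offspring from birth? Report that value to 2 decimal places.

breed at age 1: R₀ = 0.49 × (4.8 + 0.66 × 4.1) = 0.49 × 7.5060 = 3.6779
delay to age 2: R₀ = 0.49 × (0.84 × 4.1) = 0.49 × 3.4440 = 1.6876
Higher: breed at age 1 (3.6779).

3.68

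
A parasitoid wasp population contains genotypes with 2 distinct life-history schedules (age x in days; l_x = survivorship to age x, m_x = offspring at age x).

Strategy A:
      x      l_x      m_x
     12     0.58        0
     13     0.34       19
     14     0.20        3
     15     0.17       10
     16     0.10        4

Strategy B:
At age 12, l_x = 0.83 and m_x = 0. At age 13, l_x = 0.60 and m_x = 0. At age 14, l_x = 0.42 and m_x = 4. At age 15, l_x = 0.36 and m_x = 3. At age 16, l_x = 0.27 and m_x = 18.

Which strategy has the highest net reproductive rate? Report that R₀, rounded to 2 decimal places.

Strategy A: R₀ = 0.58×0 + 0.34×19 + 0.20×3 + 0.17×10 + 0.10×4 = 9.1600
Strategy B: R₀ = 0.83×0 + 0.60×0 + 0.42×4 + 0.36×3 + 0.27×18 = 7.6200
Highest R₀: strategy A with 9.1600.

9.16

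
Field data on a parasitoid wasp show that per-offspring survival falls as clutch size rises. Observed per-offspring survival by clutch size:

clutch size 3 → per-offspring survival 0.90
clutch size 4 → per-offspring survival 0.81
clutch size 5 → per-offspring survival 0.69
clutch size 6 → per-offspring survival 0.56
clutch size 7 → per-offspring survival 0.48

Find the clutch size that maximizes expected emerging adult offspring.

5

Expected emerging adult offspring = c × s(c):
  c=3: 3 × 0.90 = 2.700
  c=4: 4 × 0.81 = 3.240
  c=5: 5 × 0.69 = 3.450
  c=6: 6 × 0.56 = 3.360
  c=7: 7 × 0.48 = 3.360
Maximum at c = 5 (3.450 emerging adult offspring).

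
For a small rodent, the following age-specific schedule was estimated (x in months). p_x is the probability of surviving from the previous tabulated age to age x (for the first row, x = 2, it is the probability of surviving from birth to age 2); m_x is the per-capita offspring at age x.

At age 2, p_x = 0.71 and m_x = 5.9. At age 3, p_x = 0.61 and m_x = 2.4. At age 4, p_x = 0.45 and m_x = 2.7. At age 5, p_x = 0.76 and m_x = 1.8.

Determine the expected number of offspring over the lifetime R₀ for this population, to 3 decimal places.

Survivorship from birth: l_x = p_2·p_3·…·p_x.
  l_2 = 0.71000
  l_3 = 0.43310
  l_4 = 0.19489
  l_5 = 0.14812
R₀ = Σ l_x m_x:
  age 2: 0.71000 × 5.9 = 4.1890
  age 3: 0.43310 × 2.4 = 1.0394
  age 4: 0.19489 × 2.7 = 0.5262
  age 5: 0.14812 × 1.8 = 0.2666
R₀ = 4.1890 + 1.0394 + 0.5262 + 0.2666 = 6.0213

6.021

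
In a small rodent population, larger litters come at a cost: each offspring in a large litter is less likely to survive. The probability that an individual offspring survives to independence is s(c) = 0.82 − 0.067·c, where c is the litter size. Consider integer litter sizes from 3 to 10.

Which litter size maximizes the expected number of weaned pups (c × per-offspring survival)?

6

Expected weaned pups = c × s(c):
  c=3: 3 × 0.619 = 1.857
  c=4: 4 × 0.552 = 2.208
  c=5: 5 × 0.485 = 2.425
  c=6: 6 × 0.418 = 2.508
  c=7: 7 × 0.351 = 2.457
  c=8: 8 × 0.284 = 2.272
  c=9: 9 × 0.217 = 1.953
  c=10: 10 × 0.150 = 1.500
Maximum at c = 6 (2.508 weaned pups).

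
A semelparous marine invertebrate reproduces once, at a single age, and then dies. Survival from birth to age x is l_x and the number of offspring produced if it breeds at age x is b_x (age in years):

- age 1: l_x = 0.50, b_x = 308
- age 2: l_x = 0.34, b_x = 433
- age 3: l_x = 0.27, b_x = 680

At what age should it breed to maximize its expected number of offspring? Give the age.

3

Expected offspring if breeding at age x = l_x × b_x:
  age 1: 0.50 × 308 = 154.000
  age 2: 0.34 × 433 = 147.220
  age 3: 0.27 × 680 = 183.600
Maximum at age 3 (183.600).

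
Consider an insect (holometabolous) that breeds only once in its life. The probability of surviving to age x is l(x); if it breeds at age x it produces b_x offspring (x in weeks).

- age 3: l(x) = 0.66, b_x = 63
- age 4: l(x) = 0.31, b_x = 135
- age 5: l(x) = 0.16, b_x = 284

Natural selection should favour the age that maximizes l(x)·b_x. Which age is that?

Expected offspring if breeding at age x = l(x) × b_x:
  age 3: 0.66 × 63 = 41.580
  age 4: 0.31 × 135 = 41.850
  age 5: 0.16 × 284 = 45.440
Maximum at age 5 (45.440).

5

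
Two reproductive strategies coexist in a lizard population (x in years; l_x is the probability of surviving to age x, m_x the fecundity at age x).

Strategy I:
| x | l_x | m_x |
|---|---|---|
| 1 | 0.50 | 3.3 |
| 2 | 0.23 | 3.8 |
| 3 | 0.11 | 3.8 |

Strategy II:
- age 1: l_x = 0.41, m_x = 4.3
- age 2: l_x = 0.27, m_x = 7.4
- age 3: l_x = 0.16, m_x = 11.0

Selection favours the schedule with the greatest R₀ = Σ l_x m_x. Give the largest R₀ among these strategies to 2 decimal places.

Strategy I: R₀ = 0.50×3.3 + 0.23×3.8 + 0.11×3.8 = 2.9420
Strategy II: R₀ = 0.41×4.3 + 0.27×7.4 + 0.16×11.0 = 5.5210
Highest R₀: strategy II with 5.5210.

5.52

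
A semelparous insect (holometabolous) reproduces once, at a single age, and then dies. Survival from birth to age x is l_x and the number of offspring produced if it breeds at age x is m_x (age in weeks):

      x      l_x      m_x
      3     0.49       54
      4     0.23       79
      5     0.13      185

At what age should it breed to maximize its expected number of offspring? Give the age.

3

Expected offspring if breeding at age x = l_x × m_x:
  age 3: 0.49 × 54 = 26.460
  age 4: 0.23 × 79 = 18.170
  age 5: 0.13 × 185 = 24.050
Maximum at age 3 (26.460).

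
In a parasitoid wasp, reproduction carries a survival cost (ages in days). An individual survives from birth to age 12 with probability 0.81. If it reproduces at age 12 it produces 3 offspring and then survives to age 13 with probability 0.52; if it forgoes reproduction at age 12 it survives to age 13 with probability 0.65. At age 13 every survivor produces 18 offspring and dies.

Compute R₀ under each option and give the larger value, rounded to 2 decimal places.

breed at age 12: R₀ = 0.81 × (3 + 0.52 × 18) = 0.81 × 12.3600 = 10.0116
delay to age 13: R₀ = 0.81 × (0.65 × 18) = 0.81 × 11.7000 = 9.4770
Higher: breed at age 12 (10.0116).

10.01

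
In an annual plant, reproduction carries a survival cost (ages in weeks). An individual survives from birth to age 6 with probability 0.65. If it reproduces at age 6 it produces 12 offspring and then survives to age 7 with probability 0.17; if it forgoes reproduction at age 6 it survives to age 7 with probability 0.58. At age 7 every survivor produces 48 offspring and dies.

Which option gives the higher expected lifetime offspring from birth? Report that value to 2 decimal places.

18.10

breed at age 6: R₀ = 0.65 × (12 + 0.17 × 48) = 0.65 × 20.1600 = 13.1040
delay to age 7: R₀ = 0.65 × (0.58 × 48) = 0.65 × 27.8400 = 18.0960
Higher: delay to age 7 (18.0960).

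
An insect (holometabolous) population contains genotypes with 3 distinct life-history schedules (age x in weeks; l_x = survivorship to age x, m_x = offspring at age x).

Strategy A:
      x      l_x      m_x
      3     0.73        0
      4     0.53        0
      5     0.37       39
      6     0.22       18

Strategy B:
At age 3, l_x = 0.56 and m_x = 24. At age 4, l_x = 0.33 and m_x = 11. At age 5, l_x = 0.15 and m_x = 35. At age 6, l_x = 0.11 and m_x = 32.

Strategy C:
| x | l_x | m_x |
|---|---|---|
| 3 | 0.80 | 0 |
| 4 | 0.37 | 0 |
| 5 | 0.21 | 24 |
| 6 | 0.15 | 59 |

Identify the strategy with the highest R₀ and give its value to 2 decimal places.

25.84

Strategy A: R₀ = 0.73×0 + 0.53×0 + 0.37×39 + 0.22×18 = 18.3900
Strategy B: R₀ = 0.56×24 + 0.33×11 + 0.15×35 + 0.11×32 = 25.8400
Strategy C: R₀ = 0.80×0 + 0.37×0 + 0.21×24 + 0.15×59 = 13.8900
Highest R₀: strategy B with 25.8400.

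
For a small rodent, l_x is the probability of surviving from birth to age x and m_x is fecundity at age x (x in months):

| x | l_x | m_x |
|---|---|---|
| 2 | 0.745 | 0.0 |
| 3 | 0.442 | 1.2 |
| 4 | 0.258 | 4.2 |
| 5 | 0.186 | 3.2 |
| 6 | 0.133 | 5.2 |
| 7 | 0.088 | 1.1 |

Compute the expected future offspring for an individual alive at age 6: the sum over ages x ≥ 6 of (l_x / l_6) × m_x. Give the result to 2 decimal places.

l_6 = 0.133. Conditional survival from age 6 to x is l_x / l_6.
  x=6: (0.133/0.133) × 5.2 = 5.2000
  x=7: (0.088/0.133) × 1.1 = 0.7278
Sum = 5.2000 + 0.7278 = 5.9278

5.93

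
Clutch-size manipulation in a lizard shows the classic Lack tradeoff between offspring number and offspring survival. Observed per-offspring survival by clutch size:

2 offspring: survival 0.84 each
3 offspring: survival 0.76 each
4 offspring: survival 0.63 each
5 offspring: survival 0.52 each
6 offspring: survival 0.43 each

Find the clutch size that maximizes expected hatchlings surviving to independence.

5

Expected hatchlings surviving to independence = c × s(c):
  c=2: 2 × 0.84 = 1.680
  c=3: 3 × 0.76 = 2.280
  c=4: 4 × 0.63 = 2.520
  c=5: 5 × 0.52 = 2.600
  c=6: 6 × 0.43 = 2.580
Maximum at c = 5 (2.600 hatchlings surviving to independence).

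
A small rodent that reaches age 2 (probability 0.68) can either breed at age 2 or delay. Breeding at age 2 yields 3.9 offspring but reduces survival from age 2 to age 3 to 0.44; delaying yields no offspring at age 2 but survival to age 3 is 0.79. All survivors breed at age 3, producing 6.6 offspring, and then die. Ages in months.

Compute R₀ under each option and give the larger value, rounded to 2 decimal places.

4.63

breed at age 2: R₀ = 0.68 × (3.9 + 0.44 × 6.6) = 0.68 × 6.8040 = 4.6267
delay to age 3: R₀ = 0.68 × (0.79 × 6.6) = 0.68 × 5.2140 = 3.5455
Higher: breed at age 2 (4.6267).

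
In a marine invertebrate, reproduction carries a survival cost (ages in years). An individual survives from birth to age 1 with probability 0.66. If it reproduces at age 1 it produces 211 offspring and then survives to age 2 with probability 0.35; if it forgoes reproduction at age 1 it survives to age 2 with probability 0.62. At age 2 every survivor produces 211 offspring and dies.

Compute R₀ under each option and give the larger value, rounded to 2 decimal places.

188.00

breed at age 1: R₀ = 0.66 × (211 + 0.35 × 211) = 0.66 × 284.8500 = 188.0010
delay to age 2: R₀ = 0.66 × (0.62 × 211) = 0.66 × 130.8200 = 86.3412
Higher: breed at age 1 (188.0010).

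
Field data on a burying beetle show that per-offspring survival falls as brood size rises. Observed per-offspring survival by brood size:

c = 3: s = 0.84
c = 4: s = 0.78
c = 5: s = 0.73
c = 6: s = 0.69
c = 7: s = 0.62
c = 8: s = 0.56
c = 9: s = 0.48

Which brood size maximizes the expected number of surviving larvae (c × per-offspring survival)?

Expected surviving larvae = c × s(c):
  c=3: 3 × 0.84 = 2.520
  c=4: 4 × 0.78 = 3.120
  c=5: 5 × 0.73 = 3.650
  c=6: 6 × 0.69 = 4.140
  c=7: 7 × 0.62 = 4.340
  c=8: 8 × 0.56 = 4.480
  c=9: 9 × 0.48 = 4.320
Maximum at c = 8 (4.480 surviving larvae).

8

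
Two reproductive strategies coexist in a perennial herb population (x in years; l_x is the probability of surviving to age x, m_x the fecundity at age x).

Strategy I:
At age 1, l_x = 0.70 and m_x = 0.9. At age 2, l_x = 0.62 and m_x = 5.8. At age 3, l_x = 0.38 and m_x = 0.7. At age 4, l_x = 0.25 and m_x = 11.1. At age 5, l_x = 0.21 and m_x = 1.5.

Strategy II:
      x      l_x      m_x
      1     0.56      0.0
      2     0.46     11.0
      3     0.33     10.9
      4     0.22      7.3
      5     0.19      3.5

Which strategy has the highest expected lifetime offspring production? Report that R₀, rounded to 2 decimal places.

10.93

Strategy I: R₀ = 0.70×0.9 + 0.62×5.8 + 0.38×0.7 + 0.25×11.1 + 0.21×1.5 = 7.5820
Strategy II: R₀ = 0.56×0.0 + 0.46×11.0 + 0.33×10.9 + 0.22×7.3 + 0.19×3.5 = 10.9280
Highest R₀: strategy II with 10.9280.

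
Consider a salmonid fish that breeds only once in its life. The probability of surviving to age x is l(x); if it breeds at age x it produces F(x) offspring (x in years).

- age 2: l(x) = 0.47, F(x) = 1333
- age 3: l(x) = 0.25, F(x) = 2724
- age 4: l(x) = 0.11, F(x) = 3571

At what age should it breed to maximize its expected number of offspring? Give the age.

3

Expected offspring if breeding at age x = l(x) × F(x):
  age 2: 0.47 × 1333 = 626.510
  age 3: 0.25 × 2724 = 681.000
  age 4: 0.11 × 3571 = 392.810
Maximum at age 3 (681.000).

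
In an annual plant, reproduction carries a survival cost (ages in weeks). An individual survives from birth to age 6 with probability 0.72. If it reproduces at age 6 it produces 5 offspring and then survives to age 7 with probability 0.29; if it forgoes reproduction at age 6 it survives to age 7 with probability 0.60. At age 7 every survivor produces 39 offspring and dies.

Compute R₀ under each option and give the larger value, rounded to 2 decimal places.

breed at age 6: R₀ = 0.72 × (5 + 0.29 × 39) = 0.72 × 16.3100 = 11.7432
delay to age 7: R₀ = 0.72 × (0.60 × 39) = 0.72 × 23.4000 = 16.8480
Higher: delay to age 7 (16.8480).

16.85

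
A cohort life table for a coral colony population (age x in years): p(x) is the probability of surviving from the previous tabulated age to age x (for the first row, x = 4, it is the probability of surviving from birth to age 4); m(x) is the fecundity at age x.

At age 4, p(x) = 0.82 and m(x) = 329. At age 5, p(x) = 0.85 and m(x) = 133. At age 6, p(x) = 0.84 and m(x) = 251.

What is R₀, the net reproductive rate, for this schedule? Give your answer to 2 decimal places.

Survivorship from birth: l_x = p_4·p_5·…·p_x.
  l_4 = 0.82000
  l_5 = 0.69700
  l_6 = 0.58548
R₀ = Σ l_x m(x):
  age 4: 0.82000 × 329 = 269.7800
  age 5: 0.69700 × 133 = 92.7010
  age 6: 0.58548 × 251 = 146.9555
R₀ = 269.7800 + 92.7010 + 146.9555 = 509.4365

509.44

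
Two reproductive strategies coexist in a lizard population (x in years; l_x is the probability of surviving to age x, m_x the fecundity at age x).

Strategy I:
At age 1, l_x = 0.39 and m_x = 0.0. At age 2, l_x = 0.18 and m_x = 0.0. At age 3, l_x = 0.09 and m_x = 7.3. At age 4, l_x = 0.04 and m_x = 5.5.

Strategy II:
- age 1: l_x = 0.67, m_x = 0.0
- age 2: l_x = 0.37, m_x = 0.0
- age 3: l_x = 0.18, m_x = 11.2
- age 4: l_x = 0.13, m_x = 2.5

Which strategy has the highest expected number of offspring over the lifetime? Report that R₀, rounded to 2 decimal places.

2.34

Strategy I: R₀ = 0.39×0.0 + 0.18×0.0 + 0.09×7.3 + 0.04×5.5 = 0.8770
Strategy II: R₀ = 0.67×0.0 + 0.37×0.0 + 0.18×11.2 + 0.13×2.5 = 2.3410
Highest R₀: strategy II with 2.3410.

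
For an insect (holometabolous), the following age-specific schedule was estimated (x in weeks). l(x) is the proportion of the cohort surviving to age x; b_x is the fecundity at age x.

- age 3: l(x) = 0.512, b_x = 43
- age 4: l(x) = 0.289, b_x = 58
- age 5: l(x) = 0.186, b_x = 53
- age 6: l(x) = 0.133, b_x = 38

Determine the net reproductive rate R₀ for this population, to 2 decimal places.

53.69

R₀ = Σ l(x) b_x:
  age 3: 0.512 × 43 = 22.0160
  age 4: 0.289 × 58 = 16.7620
  age 5: 0.186 × 53 = 9.8580
  age 6: 0.133 × 38 = 5.0540
R₀ = 22.0160 + 16.7620 + 9.8580 + 5.0540 = 53.6900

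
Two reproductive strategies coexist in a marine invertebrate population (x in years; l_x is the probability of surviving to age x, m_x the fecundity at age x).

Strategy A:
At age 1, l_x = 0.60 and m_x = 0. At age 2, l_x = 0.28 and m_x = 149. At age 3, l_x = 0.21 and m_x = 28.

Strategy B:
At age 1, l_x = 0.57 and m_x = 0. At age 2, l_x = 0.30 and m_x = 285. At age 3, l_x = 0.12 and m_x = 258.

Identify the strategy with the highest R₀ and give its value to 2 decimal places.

Strategy A: R₀ = 0.60×0 + 0.28×149 + 0.21×28 = 47.6000
Strategy B: R₀ = 0.57×0 + 0.30×285 + 0.12×258 = 116.4600
Highest R₀: strategy B with 116.4600.

116.46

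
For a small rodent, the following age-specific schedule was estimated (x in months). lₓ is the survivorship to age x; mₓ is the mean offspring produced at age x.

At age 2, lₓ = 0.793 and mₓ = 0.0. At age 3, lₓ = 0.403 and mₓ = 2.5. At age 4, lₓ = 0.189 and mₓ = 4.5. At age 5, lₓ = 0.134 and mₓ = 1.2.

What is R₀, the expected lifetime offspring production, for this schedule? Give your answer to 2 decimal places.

2.02

R₀ = Σ lₓ mₓ:
  age 2: 0.793 × 0.0 = 0.0000
  age 3: 0.403 × 2.5 = 1.0075
  age 4: 0.189 × 4.5 = 0.8505
  age 5: 0.134 × 1.2 = 0.1608
R₀ = 0.0000 + 1.0075 + 0.8505 + 0.1608 = 2.0188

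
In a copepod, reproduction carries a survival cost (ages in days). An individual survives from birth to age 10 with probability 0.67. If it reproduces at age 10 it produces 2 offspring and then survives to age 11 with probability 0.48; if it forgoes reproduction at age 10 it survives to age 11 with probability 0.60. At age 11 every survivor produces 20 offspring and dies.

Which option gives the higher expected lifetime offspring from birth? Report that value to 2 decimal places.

breed at age 10: R₀ = 0.67 × (2 + 0.48 × 20) = 0.67 × 11.6000 = 7.7720
delay to age 11: R₀ = 0.67 × (0.60 × 20) = 0.67 × 12.0000 = 8.0400
Higher: delay to age 11 (8.0400).

8.04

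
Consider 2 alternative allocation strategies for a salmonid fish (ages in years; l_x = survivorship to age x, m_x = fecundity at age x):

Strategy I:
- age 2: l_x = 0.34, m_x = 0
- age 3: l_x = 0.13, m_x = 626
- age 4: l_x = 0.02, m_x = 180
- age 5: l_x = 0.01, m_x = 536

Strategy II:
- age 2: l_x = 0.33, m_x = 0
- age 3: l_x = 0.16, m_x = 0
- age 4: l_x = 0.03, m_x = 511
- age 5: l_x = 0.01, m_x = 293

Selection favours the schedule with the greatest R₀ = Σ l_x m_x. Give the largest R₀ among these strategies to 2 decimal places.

Strategy I: R₀ = 0.34×0 + 0.13×626 + 0.02×180 + 0.01×536 = 90.3400
Strategy II: R₀ = 0.33×0 + 0.16×0 + 0.03×511 + 0.01×293 = 18.2600
Highest R₀: strategy I with 90.3400.

90.34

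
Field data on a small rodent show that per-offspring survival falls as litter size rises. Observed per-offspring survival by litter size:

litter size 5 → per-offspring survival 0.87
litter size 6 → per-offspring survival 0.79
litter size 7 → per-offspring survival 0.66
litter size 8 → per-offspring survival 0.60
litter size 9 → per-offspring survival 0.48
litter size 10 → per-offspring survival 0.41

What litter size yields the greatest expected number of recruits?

8

Expected recruits = c × s(c):
  c=5: 5 × 0.87 = 4.350
  c=6: 6 × 0.79 = 4.740
  c=7: 7 × 0.66 = 4.620
  c=8: 8 × 0.60 = 4.800
  c=9: 9 × 0.48 = 4.320
  c=10: 10 × 0.41 = 4.100
Maximum at c = 8 (4.800 recruits).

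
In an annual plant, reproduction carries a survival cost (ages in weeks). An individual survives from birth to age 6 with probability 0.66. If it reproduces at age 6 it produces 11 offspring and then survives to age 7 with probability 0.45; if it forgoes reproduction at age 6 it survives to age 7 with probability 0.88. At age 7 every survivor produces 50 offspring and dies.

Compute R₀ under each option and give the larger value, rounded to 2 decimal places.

29.04

breed at age 6: R₀ = 0.66 × (11 + 0.45 × 50) = 0.66 × 33.5000 = 22.1100
delay to age 7: R₀ = 0.66 × (0.88 × 50) = 0.66 × 44.0000 = 29.0400
Higher: delay to age 7 (29.0400).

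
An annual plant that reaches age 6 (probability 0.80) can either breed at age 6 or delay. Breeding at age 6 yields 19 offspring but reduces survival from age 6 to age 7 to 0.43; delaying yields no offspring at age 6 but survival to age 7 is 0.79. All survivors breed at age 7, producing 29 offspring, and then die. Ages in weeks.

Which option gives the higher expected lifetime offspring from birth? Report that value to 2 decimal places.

25.18

breed at age 6: R₀ = 0.80 × (19 + 0.43 × 29) = 0.80 × 31.4700 = 25.1760
delay to age 7: R₀ = 0.80 × (0.79 × 29) = 0.80 × 22.9100 = 18.3280
Higher: breed at age 6 (25.1760).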